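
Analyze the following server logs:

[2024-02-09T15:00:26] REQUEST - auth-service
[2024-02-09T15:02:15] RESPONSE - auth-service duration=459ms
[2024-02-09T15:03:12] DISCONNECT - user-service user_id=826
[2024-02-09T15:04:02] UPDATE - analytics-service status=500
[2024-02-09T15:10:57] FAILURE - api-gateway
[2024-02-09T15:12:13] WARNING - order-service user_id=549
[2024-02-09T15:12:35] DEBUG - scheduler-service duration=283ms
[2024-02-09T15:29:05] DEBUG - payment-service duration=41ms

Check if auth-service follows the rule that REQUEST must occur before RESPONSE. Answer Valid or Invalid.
Valid

To validate ordering:

1. Required order: REQUEST → RESPONSE
2. Rule: REQUEST must occur before RESPONSE
3. Check actual order of events for auth-service
4. Result: Valid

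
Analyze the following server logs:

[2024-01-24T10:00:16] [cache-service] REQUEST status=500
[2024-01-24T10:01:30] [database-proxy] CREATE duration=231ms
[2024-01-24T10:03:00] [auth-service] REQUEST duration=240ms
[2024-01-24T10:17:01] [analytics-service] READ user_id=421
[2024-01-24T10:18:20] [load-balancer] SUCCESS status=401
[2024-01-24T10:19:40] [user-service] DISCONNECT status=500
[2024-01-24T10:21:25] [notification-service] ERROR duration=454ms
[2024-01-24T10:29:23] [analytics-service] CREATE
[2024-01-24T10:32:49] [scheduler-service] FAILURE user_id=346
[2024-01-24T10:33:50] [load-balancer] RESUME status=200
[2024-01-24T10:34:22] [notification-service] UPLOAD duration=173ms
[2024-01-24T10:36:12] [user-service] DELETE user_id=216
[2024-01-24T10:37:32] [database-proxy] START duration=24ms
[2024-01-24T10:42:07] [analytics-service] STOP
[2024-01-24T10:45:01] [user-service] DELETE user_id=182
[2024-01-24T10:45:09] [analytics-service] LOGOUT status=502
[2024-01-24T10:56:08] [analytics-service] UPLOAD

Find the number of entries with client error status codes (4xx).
1

To find matching entries:

1. Pattern to match: client error status codes (4xx)
2. Scan each log entry for the pattern
3. Count matches: 1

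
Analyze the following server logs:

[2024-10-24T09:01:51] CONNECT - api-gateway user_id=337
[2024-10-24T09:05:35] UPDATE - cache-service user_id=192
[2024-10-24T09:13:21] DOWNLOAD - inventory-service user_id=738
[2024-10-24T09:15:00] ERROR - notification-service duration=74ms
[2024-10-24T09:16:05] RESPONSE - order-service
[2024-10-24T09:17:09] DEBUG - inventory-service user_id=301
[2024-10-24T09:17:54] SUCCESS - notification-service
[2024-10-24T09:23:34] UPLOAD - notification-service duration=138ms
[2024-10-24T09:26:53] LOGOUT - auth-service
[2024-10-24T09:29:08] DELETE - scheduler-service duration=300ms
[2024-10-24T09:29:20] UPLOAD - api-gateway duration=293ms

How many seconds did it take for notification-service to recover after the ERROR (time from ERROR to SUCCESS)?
174

To calculate recovery time:

1. Find ERROR event for notification-service: 2024-10-24T09:15:00
2. Find next SUCCESS event for notification-service: 2024-10-24T09:17:54
3. Recovery time: 2024-10-24T09:17:54 - 2024-10-24T09:15:00 = 174 seconds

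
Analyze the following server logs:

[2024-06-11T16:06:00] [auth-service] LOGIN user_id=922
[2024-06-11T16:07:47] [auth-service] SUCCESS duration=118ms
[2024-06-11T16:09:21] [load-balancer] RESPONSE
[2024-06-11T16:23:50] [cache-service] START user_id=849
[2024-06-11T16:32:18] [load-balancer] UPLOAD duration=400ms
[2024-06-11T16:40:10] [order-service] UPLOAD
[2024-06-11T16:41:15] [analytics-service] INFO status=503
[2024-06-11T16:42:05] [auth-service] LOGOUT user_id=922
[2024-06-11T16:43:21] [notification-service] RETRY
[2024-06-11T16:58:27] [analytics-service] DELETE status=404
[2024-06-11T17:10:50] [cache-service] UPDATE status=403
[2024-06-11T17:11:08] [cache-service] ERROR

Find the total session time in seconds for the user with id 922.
2165

To calculate session duration:

1. Find LOGIN event for user_id=922: 2024-06-11T16:06:00
2. Find LOGOUT event for user_id=922: 2024-06-11T16:42:05
3. Session duration: 2024-06-11T16:42:05 - 2024-06-11T16:06:00 = 2165 seconds (36 minutes)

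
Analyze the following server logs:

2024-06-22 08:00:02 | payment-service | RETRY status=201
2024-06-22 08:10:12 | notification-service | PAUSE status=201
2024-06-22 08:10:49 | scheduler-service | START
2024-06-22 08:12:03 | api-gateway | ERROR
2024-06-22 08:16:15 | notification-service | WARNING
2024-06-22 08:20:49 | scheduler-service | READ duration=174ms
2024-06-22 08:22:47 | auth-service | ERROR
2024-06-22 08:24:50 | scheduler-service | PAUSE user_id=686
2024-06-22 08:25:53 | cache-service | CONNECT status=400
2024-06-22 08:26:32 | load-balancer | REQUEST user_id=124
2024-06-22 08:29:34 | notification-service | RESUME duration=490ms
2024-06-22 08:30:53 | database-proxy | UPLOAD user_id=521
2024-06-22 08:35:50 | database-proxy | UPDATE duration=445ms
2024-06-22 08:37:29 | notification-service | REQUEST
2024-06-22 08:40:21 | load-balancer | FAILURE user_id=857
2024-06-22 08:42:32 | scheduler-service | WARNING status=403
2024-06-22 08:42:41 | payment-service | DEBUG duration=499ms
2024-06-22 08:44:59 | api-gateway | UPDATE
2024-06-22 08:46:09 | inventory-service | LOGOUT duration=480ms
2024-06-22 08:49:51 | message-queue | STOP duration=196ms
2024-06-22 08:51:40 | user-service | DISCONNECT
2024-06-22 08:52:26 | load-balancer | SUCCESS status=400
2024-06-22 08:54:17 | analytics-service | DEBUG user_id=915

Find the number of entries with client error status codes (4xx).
3

To find matching entries:

1. Pattern to match: client error status codes (4xx)
2. Scan each log entry for the pattern
3. Count matches: 3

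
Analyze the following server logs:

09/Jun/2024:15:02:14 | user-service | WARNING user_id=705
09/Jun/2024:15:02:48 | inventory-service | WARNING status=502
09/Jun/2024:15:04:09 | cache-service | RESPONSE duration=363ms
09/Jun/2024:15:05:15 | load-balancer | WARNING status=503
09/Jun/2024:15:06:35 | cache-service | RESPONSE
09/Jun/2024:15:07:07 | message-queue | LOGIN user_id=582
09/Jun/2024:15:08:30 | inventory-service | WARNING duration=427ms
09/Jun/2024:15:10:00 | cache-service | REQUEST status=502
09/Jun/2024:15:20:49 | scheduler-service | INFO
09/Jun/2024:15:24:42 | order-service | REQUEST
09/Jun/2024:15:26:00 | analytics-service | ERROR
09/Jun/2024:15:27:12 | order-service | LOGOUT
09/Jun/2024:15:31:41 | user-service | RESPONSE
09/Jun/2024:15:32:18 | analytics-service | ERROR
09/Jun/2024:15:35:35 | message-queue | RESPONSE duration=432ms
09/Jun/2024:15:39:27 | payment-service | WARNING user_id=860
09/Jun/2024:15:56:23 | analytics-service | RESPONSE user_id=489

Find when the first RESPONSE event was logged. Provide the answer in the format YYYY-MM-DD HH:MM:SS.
2024-06-09 15:04:09

To find the first event:

1. Filter for all RESPONSE events
2. Sort by timestamp
3. Select the first one
4. Timestamp: 2024-06-09 15:04:09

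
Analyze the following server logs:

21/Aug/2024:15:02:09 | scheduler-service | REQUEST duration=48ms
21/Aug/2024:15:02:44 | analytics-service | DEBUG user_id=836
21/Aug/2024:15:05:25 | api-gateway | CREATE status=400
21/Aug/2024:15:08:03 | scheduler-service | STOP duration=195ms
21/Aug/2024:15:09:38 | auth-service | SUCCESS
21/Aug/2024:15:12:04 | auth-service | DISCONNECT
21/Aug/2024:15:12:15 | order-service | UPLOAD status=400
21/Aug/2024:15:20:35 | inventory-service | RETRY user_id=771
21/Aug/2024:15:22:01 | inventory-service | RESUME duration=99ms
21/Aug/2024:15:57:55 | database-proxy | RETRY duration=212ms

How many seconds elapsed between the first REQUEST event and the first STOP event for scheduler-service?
354

To find the time between events:

1. Locate the first REQUEST event for scheduler-service: 21/Aug/2024:15:02:09
2. Locate the first STOP event for scheduler-service: 21/Aug/2024:15:08:03
3. Calculate the difference: 21/Aug/2024:15:08:03 - 21/Aug/2024:15:02:09 = 354 seconds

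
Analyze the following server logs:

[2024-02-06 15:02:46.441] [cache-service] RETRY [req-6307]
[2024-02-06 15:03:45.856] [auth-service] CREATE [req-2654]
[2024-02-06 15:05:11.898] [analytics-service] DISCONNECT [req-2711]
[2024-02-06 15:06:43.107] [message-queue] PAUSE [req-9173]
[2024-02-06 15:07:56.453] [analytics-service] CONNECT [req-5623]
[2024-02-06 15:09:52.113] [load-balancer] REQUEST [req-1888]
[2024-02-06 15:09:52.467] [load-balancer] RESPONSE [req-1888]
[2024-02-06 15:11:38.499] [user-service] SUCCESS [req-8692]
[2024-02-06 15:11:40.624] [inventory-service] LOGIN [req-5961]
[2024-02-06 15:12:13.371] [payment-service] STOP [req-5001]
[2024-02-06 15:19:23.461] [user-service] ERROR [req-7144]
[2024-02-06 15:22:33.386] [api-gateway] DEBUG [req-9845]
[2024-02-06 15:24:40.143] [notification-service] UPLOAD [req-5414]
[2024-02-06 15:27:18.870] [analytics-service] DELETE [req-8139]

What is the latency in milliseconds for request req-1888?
354

To calculate latency:

1. Find REQUEST with id req-1888: 2024-02-06 15:09:52.113
2. Find RESPONSE with id req-1888: 2024-02-06 15:09:52.467
3. Latency: 2024-02-06 15:09:52.467 - 2024-02-06 15:09:52.113 = 354ms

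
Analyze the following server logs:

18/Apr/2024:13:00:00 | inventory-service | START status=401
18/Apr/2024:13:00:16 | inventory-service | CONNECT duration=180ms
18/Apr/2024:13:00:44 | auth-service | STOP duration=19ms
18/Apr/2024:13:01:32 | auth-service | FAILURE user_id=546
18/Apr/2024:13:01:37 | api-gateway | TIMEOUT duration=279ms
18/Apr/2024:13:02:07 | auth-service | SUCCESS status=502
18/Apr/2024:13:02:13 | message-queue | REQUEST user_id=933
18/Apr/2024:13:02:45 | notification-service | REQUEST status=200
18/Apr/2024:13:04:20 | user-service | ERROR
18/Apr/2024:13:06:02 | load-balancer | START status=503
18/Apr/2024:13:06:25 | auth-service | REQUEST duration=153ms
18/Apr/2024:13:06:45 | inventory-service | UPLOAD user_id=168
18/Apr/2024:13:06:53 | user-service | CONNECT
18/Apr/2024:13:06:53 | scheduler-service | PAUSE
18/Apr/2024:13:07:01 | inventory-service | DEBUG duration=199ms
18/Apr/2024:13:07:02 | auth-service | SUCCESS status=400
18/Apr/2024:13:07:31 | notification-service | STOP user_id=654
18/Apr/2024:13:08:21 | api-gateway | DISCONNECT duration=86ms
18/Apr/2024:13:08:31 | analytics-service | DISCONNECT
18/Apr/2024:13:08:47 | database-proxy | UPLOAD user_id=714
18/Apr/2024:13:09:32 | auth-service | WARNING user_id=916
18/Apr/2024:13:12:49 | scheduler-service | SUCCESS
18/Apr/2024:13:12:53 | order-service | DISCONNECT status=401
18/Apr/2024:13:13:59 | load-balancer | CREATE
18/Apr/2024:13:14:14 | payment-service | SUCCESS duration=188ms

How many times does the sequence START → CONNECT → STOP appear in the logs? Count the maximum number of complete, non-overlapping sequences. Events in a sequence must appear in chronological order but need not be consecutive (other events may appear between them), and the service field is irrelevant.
2

To count sequences:

1. Look for pattern: START → CONNECT → STOP
2. Greedily scan the log in chronological order, matching each sequence element in turn (ignoring service)
3. Each time the full pattern completes, increment the count and restart matching from the next event
4. Complete non-overlapping sequences found: 2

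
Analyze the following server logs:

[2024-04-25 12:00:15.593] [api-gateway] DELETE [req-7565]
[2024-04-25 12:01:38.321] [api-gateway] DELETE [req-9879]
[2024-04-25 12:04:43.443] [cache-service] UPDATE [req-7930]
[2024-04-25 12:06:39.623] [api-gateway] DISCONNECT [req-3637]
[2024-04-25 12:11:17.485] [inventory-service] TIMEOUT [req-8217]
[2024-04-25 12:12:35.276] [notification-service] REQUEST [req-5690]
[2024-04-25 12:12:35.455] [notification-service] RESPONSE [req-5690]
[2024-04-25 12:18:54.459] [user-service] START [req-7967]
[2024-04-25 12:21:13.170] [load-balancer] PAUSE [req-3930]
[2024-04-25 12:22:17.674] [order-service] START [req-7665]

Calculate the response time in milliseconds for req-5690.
179

To calculate latency:

1. Find REQUEST with id req-5690: 2024-04-25 12:12:35.276
2. Find RESPONSE with id req-5690: 2024-04-25 12:12:35.455
3. Latency: 2024-04-25 12:12:35.455 - 2024-04-25 12:12:35.276 = 179ms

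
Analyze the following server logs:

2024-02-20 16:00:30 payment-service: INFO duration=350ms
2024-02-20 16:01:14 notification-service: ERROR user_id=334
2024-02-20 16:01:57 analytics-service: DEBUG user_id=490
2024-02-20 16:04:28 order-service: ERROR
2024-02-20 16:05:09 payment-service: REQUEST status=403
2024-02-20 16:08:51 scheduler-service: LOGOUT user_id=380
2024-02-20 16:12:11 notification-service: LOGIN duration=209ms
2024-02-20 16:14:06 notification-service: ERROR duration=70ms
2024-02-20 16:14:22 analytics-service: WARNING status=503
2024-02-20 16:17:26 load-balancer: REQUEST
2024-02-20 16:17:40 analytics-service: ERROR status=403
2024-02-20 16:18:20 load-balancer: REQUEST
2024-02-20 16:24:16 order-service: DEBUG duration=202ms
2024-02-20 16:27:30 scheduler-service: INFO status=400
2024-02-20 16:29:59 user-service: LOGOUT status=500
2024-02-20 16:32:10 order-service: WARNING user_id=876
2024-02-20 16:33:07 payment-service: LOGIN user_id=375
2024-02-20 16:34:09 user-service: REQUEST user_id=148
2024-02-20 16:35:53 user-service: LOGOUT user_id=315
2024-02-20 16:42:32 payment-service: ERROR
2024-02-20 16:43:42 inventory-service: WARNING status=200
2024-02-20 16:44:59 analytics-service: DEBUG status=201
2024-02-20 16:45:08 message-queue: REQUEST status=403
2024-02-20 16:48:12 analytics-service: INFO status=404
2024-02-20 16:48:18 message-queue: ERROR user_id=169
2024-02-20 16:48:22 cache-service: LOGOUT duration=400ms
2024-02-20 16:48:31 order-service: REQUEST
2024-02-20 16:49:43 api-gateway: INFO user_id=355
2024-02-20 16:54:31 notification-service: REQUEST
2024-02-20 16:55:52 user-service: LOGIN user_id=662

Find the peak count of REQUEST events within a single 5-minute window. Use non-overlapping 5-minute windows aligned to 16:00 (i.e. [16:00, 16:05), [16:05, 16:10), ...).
2

To find the burst window:

1. Divide the log period into non-overlapping 5-minute windows starting at 16:00
2. Count REQUEST events in each window
3. Find the window with maximum count
4. Maximum events in a window: 2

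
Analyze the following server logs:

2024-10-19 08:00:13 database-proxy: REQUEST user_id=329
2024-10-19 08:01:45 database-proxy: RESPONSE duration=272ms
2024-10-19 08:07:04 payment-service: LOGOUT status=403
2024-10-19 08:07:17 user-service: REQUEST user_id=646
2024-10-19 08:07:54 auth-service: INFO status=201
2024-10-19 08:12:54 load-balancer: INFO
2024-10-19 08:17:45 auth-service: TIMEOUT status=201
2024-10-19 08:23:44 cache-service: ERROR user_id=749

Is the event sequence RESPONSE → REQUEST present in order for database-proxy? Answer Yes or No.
No

To verify sequence order:

1. Find all events in sequence RESPONSE → REQUEST for database-proxy
2. Extract their timestamps
3. Check if timestamps are in ascending order
4. Result: No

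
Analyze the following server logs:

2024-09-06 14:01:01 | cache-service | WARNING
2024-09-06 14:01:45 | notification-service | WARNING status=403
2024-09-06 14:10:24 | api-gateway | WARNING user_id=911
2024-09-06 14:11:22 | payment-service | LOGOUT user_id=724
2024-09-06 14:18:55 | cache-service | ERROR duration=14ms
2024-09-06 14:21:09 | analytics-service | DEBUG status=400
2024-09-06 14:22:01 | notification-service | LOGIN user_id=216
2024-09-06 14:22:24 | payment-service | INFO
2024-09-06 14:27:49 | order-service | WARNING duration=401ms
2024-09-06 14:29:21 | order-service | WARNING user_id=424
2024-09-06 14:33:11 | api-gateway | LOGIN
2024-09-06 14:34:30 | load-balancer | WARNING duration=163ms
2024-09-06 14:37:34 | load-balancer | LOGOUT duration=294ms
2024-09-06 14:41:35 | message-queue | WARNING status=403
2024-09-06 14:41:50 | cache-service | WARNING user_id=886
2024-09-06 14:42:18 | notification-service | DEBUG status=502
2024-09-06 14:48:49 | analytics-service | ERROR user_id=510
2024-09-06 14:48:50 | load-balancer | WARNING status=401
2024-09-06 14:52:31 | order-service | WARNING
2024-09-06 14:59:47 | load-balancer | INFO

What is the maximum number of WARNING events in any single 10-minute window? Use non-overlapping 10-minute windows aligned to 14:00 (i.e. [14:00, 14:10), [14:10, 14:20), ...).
3

To find the burst window:

1. Divide the log period into non-overlapping 10-minute windows starting at 14:00
2. Count WARNING events in each window
3. Find the window with maximum count
4. Maximum events in a window: 3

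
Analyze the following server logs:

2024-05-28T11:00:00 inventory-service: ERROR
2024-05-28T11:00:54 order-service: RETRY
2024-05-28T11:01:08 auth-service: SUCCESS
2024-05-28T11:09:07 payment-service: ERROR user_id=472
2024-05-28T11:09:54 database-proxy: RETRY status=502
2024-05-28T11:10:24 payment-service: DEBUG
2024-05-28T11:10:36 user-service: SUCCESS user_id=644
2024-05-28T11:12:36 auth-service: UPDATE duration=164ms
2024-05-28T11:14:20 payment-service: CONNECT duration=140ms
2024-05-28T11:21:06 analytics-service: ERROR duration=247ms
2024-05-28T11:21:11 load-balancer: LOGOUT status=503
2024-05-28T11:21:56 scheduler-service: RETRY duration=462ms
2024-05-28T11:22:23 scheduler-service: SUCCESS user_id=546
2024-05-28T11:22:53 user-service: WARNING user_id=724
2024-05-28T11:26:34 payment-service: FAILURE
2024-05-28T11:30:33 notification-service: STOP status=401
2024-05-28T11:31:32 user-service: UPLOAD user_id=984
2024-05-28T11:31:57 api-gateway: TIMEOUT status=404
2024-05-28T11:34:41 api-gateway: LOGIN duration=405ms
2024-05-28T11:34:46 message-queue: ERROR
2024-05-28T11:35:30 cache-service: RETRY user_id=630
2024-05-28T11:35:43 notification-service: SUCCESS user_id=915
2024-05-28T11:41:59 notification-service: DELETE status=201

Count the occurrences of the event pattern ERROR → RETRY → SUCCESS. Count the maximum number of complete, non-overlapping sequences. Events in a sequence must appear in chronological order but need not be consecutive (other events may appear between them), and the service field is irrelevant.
4

To count sequences:

1. Look for pattern: ERROR → RETRY → SUCCESS
2. Greedily scan the log in chronological order, matching each sequence element in turn (ignoring service)
3. Each time the full pattern completes, increment the count and restart matching from the next event
4. Complete non-overlapping sequences found: 4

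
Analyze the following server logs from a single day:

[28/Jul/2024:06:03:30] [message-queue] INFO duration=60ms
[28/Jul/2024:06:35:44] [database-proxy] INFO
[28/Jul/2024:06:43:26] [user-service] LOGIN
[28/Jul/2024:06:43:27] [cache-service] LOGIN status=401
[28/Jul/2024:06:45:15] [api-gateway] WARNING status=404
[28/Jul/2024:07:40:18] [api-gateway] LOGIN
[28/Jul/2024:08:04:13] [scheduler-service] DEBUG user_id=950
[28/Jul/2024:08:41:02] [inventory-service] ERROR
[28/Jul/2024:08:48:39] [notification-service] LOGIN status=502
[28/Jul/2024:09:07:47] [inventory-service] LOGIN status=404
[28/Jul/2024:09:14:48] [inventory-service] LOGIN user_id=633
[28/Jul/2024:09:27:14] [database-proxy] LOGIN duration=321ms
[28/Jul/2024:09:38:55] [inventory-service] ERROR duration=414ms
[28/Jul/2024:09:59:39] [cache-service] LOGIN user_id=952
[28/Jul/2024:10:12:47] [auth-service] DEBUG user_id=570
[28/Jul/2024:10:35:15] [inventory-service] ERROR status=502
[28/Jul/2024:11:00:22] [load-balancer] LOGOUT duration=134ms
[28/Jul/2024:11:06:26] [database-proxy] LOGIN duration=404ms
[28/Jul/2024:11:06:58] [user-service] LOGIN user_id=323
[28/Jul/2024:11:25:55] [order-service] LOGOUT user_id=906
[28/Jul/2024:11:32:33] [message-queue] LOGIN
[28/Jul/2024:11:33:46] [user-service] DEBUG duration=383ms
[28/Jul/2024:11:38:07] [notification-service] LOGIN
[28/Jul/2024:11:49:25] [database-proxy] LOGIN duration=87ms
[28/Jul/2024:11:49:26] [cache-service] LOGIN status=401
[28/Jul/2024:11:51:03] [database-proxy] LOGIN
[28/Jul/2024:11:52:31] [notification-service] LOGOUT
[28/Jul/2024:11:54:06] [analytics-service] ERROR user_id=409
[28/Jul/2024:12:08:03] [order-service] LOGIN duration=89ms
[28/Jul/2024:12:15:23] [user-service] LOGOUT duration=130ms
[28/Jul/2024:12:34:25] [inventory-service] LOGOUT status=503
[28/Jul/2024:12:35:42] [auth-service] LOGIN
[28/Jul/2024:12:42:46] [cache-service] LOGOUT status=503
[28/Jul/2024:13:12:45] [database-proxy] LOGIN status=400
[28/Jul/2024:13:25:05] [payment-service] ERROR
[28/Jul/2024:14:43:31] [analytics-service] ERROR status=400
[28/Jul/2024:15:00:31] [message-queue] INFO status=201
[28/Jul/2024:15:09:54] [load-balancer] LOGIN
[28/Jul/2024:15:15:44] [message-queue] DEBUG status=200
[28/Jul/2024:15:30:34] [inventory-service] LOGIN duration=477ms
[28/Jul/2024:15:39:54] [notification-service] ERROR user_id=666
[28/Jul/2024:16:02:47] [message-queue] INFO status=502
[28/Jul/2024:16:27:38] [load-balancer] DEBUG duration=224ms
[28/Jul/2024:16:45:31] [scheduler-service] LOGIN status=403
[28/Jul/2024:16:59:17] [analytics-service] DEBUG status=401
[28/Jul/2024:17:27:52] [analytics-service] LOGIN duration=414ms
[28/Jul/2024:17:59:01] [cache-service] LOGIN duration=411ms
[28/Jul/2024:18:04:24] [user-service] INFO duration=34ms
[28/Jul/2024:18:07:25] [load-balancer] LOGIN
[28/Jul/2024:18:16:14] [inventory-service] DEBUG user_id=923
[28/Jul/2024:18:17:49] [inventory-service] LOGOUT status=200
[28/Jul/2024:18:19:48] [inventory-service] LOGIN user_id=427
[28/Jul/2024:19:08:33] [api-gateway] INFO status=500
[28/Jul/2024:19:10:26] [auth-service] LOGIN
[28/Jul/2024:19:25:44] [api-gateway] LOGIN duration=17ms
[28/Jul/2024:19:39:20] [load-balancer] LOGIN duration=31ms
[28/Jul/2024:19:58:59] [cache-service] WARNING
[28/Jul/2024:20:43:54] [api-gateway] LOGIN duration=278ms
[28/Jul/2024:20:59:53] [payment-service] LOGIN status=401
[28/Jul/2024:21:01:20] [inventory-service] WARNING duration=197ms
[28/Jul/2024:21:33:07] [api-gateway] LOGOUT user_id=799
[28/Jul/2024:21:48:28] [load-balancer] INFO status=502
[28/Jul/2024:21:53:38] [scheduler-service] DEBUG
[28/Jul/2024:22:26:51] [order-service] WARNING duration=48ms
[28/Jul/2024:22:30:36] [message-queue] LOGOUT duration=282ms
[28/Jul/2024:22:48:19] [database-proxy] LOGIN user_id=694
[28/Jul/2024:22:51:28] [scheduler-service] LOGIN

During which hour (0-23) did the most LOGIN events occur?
11

To find the peak hour:

1. Group all LOGIN events by hour
2. Count events in each hour
3. Find hour with maximum count
4. Peak hour: 11 (with 7 events)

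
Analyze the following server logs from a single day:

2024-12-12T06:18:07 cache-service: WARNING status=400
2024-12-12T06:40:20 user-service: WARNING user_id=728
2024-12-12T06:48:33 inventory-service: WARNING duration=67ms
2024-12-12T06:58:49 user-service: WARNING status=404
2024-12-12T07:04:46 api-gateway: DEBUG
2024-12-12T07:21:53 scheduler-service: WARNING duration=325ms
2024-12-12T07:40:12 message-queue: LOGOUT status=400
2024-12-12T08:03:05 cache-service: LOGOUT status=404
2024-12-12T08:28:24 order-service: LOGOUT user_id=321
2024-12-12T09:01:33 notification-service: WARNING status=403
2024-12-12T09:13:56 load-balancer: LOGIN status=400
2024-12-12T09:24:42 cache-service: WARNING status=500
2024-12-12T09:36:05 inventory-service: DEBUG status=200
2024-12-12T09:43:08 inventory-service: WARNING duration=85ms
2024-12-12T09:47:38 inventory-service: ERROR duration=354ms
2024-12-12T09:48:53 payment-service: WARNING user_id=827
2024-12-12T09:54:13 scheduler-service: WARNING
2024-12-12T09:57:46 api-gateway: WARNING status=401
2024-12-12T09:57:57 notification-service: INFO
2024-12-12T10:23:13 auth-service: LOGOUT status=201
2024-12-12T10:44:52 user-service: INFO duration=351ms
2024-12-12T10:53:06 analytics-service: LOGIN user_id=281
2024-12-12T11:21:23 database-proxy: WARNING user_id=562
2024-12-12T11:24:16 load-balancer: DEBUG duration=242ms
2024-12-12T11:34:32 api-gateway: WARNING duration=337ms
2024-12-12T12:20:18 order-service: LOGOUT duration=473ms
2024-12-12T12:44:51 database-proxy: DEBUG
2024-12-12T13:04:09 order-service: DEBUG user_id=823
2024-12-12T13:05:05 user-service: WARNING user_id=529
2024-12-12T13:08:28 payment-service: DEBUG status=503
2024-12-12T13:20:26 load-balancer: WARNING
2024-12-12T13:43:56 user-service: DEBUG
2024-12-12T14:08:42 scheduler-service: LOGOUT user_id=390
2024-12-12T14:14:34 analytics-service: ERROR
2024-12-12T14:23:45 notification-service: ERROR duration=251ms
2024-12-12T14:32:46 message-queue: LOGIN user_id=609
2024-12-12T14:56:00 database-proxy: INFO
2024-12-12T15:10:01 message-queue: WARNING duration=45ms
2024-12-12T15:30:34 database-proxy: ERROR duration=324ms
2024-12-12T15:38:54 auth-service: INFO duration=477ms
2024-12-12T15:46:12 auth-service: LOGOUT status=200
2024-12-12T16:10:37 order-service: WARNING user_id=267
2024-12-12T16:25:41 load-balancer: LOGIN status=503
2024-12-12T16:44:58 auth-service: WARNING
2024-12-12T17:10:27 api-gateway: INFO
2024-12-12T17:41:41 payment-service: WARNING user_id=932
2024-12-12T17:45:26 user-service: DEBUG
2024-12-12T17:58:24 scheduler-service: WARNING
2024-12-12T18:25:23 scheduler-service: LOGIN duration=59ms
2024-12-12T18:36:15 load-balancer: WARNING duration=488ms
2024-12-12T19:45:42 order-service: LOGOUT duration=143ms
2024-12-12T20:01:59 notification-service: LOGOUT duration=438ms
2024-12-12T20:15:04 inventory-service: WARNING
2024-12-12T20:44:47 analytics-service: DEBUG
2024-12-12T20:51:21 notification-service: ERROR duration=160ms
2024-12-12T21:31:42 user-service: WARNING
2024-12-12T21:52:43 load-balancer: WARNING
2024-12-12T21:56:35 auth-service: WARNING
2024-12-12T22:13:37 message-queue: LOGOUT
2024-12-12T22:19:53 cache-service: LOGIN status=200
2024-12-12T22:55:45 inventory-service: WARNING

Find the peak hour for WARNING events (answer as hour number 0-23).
9

To find the peak hour:

1. Group all WARNING events by hour
2. Count events in each hour
3. Find hour with maximum count
4. Peak hour: 9 (with 6 events)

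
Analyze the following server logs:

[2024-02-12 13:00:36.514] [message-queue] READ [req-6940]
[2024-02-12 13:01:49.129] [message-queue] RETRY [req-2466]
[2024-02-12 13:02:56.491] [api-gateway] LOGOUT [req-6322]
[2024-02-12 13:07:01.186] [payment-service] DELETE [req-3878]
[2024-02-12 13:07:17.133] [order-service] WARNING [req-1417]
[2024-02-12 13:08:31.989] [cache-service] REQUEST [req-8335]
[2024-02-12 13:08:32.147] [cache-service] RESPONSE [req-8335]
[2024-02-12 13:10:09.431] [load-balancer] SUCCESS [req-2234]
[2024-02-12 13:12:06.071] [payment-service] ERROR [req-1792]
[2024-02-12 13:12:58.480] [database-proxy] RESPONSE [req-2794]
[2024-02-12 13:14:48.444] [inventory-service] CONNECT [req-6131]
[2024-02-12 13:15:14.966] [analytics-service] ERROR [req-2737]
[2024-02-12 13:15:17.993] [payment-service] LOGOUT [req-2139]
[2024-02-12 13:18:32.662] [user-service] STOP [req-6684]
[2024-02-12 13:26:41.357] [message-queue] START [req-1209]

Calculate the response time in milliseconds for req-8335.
158

To calculate latency:

1. Find REQUEST with id req-8335: 2024-02-12 13:08:31.989
2. Find RESPONSE with id req-8335: 2024-02-12 13:08:32.147
3. Latency: 2024-02-12 13:08:32.147 - 2024-02-12 13:08:31.989 = 158ms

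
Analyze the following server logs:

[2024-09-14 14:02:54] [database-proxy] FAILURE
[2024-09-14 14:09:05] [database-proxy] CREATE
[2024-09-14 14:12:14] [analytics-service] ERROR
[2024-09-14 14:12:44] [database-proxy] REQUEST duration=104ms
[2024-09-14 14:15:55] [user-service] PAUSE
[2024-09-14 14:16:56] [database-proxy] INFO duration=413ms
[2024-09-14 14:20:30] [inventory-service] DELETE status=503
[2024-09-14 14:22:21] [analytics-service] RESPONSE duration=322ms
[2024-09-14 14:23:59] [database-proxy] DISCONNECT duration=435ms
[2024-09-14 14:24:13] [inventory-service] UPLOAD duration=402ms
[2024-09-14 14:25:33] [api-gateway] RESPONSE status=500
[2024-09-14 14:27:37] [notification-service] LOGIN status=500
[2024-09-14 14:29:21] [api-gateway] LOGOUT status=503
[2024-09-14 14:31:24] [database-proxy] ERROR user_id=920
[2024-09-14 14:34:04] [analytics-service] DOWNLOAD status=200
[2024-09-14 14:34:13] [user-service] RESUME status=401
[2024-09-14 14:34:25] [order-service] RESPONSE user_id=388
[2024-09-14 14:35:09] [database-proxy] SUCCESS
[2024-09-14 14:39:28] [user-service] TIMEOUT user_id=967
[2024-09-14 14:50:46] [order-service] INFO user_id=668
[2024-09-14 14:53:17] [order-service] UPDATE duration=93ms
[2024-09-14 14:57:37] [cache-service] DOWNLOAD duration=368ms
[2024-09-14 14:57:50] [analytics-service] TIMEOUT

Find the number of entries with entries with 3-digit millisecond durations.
6

To find matching entries:

1. Pattern to match: entries with 3-digit millisecond durations
2. Scan each log entry for the pattern
3. Count matches: 6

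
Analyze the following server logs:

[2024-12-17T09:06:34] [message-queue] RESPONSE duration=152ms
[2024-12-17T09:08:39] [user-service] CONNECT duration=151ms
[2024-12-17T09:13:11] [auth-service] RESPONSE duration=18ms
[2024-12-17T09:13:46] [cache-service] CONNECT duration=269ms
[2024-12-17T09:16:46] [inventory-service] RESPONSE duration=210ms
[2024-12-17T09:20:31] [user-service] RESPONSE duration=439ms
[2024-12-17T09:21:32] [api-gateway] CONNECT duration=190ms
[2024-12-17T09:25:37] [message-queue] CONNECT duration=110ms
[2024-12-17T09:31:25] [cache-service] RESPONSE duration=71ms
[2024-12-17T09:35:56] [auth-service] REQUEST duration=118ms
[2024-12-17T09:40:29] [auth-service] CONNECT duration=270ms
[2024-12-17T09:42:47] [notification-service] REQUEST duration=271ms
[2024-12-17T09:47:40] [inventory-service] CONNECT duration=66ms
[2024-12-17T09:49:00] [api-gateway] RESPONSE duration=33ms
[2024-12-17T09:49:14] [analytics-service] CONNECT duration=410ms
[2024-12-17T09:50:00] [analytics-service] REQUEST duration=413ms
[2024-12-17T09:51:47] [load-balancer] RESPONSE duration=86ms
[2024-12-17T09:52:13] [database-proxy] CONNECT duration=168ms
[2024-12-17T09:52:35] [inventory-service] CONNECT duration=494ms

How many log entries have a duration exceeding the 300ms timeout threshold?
4

To count timeouts:

1. Threshold: 300ms
2. Extract duration from each log entry
3. Count entries where duration > 300
4. Timeout count: 4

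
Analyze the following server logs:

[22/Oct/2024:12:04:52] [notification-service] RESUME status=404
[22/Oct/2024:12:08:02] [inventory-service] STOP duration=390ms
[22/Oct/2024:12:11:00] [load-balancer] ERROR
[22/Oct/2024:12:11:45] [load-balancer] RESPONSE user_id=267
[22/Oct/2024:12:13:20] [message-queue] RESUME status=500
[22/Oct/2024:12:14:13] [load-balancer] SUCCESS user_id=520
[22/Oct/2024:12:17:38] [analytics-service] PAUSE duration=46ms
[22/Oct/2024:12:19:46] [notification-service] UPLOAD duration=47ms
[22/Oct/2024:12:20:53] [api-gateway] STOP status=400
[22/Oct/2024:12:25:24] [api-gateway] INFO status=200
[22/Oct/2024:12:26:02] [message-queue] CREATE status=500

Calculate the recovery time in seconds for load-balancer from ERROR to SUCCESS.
193

To calculate recovery time:

1. Find ERROR event for load-balancer: 22/Oct/2024:12:11:00
2. Find next SUCCESS event for load-balancer: 22/Oct/2024:12:14:13
3. Recovery time: 22/Oct/2024:12:14:13 - 22/Oct/2024:12:11:00 = 193 seconds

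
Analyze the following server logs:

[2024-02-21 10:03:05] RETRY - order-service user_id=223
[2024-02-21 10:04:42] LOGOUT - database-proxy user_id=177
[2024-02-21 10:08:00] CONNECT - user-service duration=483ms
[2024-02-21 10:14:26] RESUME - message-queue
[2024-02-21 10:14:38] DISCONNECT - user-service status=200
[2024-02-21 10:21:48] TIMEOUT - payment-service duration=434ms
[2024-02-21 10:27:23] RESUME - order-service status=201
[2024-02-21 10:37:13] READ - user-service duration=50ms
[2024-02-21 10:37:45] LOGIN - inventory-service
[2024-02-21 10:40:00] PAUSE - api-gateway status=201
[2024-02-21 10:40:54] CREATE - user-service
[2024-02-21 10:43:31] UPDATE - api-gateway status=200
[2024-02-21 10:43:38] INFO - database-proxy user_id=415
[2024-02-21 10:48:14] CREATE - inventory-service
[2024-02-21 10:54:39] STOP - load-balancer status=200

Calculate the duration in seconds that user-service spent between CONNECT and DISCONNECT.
398

To calculate state duration:

1. Find CONNECT event for user-service: 2024-02-21 10:08:00
2. Find DISCONNECT event for user-service: 2024-02-21 10:14:38
3. Calculate duration: 2024-02-21 10:14:38 - 2024-02-21 10:08:00 = 398 seconds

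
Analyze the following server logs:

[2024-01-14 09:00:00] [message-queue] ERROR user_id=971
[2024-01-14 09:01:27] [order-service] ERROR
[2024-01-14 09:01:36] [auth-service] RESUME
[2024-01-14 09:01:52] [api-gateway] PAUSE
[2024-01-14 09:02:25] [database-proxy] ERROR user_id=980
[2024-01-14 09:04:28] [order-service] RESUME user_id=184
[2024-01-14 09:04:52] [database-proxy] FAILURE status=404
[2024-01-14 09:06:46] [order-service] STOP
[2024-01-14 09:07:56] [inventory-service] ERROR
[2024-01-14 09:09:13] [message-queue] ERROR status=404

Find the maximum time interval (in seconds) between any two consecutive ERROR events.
331

To find the longest gap:

1. Extract all ERROR events in chronological order
2. Calculate time differences between consecutive events
3. Find the maximum difference
4. Longest gap: 331 seconds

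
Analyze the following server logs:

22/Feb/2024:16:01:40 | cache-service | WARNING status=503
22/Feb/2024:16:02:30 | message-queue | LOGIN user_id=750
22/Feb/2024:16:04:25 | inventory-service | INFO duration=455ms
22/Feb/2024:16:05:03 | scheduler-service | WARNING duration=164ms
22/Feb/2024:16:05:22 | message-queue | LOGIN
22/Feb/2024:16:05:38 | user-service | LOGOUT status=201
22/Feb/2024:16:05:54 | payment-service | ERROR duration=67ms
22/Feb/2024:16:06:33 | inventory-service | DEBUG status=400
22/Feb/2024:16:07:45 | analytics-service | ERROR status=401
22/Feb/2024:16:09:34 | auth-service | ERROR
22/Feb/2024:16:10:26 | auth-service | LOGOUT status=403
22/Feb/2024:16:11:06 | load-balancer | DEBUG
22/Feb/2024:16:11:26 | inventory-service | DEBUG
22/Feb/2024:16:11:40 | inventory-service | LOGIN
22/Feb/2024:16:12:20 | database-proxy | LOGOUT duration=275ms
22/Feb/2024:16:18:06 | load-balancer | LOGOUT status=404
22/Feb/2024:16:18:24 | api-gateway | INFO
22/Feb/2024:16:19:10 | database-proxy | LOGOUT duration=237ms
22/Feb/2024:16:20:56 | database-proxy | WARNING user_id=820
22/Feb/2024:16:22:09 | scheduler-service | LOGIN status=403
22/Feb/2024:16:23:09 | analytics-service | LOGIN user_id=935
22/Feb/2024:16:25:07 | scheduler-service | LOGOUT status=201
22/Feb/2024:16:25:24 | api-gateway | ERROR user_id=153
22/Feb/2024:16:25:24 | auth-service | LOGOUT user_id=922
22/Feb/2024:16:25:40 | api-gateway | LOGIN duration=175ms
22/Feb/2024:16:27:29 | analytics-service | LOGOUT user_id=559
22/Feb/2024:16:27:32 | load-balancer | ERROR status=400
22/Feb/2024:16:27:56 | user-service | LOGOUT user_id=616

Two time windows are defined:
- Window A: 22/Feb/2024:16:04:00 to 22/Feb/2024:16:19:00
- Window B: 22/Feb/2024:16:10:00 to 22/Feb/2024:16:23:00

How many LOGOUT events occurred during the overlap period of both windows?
3

To find overlap events:

1. Window A: 22/Feb/2024:16:04:00 to 22/Feb/2024:16:19:00
2. Window B: 22/Feb/2024:16:10:00 to 22/Feb/2024:16:23:00
3. Overlap period: 22/Feb/2024:16:10:00 to 22/Feb/2024:16:19:00
4. Count LOGOUT events in overlap: 3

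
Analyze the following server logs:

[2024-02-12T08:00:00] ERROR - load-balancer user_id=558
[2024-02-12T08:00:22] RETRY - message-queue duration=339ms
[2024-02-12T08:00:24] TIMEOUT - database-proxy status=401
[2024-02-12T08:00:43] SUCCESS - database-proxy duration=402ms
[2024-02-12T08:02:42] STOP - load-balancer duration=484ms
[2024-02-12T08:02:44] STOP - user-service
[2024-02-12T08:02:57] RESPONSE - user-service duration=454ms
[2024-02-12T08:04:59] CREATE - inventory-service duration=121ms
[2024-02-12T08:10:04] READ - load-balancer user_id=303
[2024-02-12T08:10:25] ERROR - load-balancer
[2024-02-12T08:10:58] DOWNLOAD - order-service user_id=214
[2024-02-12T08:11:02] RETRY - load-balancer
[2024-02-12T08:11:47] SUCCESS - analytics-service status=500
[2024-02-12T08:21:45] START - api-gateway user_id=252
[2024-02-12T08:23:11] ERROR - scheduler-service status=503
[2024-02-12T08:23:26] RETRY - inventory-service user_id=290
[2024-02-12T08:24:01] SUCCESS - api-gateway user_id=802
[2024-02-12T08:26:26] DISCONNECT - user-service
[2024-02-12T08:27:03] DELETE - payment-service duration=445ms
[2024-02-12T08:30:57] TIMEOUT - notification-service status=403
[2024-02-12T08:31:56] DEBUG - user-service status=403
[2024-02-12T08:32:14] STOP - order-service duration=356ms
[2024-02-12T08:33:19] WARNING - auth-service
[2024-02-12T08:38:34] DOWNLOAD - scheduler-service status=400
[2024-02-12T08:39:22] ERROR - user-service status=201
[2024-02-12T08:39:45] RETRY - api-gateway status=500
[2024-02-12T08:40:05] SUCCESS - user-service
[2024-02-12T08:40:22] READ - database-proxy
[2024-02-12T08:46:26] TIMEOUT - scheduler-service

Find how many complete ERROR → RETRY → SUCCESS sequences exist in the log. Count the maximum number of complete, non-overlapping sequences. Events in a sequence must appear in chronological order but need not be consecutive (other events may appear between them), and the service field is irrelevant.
4

To count sequences:

1. Look for pattern: ERROR → RETRY → SUCCESS
2. Greedily scan the log in chronological order, matching each sequence element in turn (ignoring service)
3. Each time the full pattern completes, increment the count and restart matching from the next event
4. Complete non-overlapping sequences found: 4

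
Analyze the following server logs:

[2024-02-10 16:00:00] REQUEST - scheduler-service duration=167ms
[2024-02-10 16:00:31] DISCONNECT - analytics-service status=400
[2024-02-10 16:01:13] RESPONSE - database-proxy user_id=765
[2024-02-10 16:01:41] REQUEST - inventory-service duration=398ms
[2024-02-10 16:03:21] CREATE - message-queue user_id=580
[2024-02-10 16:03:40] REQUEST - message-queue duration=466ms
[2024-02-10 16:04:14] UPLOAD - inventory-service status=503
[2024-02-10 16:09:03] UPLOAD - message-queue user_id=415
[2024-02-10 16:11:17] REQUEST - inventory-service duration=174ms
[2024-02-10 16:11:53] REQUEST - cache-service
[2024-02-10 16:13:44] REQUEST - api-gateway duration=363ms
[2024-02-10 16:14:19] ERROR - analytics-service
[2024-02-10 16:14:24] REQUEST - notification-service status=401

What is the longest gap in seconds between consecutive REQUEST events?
457

To find the longest gap:

1. Extract all REQUEST events in chronological order
2. Calculate time differences between consecutive events
3. Find the maximum difference
4. Longest gap: 457 seconds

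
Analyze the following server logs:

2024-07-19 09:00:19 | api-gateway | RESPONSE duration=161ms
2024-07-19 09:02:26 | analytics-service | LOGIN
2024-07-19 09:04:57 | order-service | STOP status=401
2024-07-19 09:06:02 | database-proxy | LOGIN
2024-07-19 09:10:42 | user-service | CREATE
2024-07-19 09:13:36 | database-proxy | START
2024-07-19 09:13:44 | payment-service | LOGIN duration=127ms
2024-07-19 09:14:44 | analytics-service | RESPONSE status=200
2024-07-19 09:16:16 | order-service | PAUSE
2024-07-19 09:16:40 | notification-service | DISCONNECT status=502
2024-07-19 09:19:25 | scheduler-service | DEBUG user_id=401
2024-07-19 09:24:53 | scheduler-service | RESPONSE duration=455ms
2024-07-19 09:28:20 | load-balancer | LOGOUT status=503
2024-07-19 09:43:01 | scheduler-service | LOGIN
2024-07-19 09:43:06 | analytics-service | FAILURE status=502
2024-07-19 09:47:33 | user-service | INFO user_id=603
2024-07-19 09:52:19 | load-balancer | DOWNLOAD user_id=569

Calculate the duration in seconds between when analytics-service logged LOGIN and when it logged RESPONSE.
738

To find the time between events:

1. Locate the first LOGIN event for analytics-service: 2024-07-19 09:02:26
2. Locate the first RESPONSE event for analytics-service: 2024-07-19 09:14:44
3. Calculate the difference: 2024-07-19 09:14:44 - 2024-07-19 09:02:26 = 738 seconds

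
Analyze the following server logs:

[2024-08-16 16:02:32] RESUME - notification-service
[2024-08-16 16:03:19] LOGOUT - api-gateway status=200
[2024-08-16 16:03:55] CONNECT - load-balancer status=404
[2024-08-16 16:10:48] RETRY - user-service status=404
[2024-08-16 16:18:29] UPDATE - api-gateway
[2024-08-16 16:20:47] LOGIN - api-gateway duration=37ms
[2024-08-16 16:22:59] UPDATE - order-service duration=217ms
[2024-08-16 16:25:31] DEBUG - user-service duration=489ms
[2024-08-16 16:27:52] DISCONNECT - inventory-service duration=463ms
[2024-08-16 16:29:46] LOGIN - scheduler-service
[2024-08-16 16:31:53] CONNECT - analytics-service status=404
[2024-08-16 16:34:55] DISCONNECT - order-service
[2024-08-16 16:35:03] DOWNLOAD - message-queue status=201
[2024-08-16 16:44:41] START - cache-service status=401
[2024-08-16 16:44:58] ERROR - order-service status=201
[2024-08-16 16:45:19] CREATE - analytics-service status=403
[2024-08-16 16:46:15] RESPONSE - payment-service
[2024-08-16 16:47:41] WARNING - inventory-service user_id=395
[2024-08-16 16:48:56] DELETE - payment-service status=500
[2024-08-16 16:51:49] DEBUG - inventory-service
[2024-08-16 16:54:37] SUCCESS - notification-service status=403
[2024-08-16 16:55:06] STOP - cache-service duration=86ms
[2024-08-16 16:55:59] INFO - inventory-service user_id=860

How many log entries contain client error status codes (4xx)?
6

To find matching entries:

1. Pattern to match: client error status codes (4xx)
2. Scan each log entry for the pattern
3. Count matches: 6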